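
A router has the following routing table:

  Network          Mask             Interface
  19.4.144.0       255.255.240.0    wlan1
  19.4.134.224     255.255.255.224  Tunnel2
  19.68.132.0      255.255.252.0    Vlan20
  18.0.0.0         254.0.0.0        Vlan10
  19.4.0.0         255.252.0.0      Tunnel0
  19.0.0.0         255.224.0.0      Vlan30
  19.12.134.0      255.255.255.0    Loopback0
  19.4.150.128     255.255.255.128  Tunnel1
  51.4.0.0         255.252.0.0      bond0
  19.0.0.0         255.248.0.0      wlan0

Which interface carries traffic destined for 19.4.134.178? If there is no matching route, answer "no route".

Routes whose prefix contains 19.4.134.178:
  18.0.0.0/7 (18.0.0.0 - 19.255.255.255) -> Vlan10
  19.0.0.0/11 (19.0.0.0 - 19.31.255.255) -> Vlan30
  19.0.0.0/13 (19.0.0.0 - 19.7.255.255) -> wlan0
  19.4.0.0/14 (19.4.0.0 - 19.7.255.255) -> Tunnel0
More-specific entries that do NOT match:
  19.4.134.224/27 (19.4.134.224 - 19.4.134.255) does not contain 19.4.134.178
  19.4.150.128/25 (19.4.150.128 - 19.4.150.255) does not contain 19.4.134.178
  19.12.134.0/24 (19.12.134.0 - 19.12.134.255) does not contain 19.4.134.178
  19.68.132.0/22 (19.68.132.0 - 19.68.135.255) does not contain 19.4.134.178
  19.4.144.0/20 (19.4.144.0 - 19.4.159.255) does not contain 19.4.134.178
Longest matching prefix is /14 -> interface Tunnel0.

Tunnel0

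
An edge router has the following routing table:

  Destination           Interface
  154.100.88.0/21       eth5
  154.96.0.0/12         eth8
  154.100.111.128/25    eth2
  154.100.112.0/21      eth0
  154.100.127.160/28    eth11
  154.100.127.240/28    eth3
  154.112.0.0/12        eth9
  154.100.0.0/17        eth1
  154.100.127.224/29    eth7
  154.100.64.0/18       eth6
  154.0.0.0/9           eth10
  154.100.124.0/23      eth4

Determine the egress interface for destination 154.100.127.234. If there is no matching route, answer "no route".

eth6

Routes whose prefix contains 154.100.127.234:
  154.0.0.0/9 (154.0.0.0 - 154.127.255.255) -> eth10
  154.96.0.0/12 (154.96.0.0 - 154.111.255.255) -> eth8
  154.100.0.0/17 (154.100.0.0 - 154.100.127.255) -> eth1
  154.100.64.0/18 (154.100.64.0 - 154.100.127.255) -> eth6
More-specific entries that do NOT match:
  154.100.127.224/29 (154.100.127.224 - 154.100.127.231) does not contain 154.100.127.234
  154.100.127.160/28 (154.100.127.160 - 154.100.127.175) does not contain 154.100.127.234
  154.100.127.240/28 (154.100.127.240 - 154.100.127.255) does not contain 154.100.127.234
  154.100.111.128/25 (154.100.111.128 - 154.100.111.255) does not contain 154.100.127.234
  154.100.124.0/23 (154.100.124.0 - 154.100.125.255) does not contain 154.100.127.234
  154.100.88.0/21 (154.100.88.0 - 154.100.95.255) does not contain 154.100.127.234
  154.100.112.0/21 (154.100.112.0 - 154.100.119.255) does not contain 154.100.127.234
Longest matching prefix is /18 -> interface eth6.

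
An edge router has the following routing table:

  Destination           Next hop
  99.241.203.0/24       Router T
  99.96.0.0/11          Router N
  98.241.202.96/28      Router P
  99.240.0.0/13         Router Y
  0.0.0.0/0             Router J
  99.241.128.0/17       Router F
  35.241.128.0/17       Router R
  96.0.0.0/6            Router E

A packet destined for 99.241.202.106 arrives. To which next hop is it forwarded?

Routes whose prefix contains 99.241.202.106:
  0.0.0.0/0 (default, matches everything) -> Router J
  96.0.0.0/6 (96.0.0.0 - 99.255.255.255) -> Router E
  99.240.0.0/13 (99.240.0.0 - 99.247.255.255) -> Router Y
  99.241.128.0/17 (99.241.128.0 - 99.241.255.255) -> Router F
More-specific entries that do NOT match:
  98.241.202.96/28 (98.241.202.96 - 98.241.202.111) does not contain 99.241.202.106
  99.241.203.0/24 (99.241.203.0 - 99.241.203.255) does not contain 99.241.202.106
Longest matching prefix is /17 -> next hop Router F.

Router F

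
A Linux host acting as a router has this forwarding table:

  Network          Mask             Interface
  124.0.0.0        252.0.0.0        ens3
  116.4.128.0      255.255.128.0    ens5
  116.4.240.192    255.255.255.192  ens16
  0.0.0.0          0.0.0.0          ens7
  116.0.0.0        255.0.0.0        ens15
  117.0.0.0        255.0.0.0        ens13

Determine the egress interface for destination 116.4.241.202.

Routes whose prefix contains 116.4.241.202:
  0.0.0.0/0 (default, matches everything) -> ens7
  116.0.0.0/8 (116.0.0.0 - 116.255.255.255) -> ens15
  116.4.128.0/17 (116.4.128.0 - 116.4.255.255) -> ens5
More-specific entries that do NOT match:
  116.4.240.192/26 (116.4.240.192 - 116.4.240.255) does not contain 116.4.241.202
Longest matching prefix is /17 -> interface ens5.

ens5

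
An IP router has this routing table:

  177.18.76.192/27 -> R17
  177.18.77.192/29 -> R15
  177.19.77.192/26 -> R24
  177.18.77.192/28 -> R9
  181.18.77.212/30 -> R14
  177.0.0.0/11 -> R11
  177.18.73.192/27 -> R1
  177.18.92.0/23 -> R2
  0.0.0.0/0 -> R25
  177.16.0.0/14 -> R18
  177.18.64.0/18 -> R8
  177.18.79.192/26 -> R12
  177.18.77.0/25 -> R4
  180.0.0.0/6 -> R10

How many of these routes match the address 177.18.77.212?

4

Prefixes containing 177.18.77.212:
  0.0.0.0/0 (default, matches everything)
  177.0.0.0/11 (177.0.0.0 - 177.31.255.255)
  177.16.0.0/14 (177.16.0.0 - 177.19.255.255)
  177.18.64.0/18 (177.18.64.0 - 177.18.127.255)
Total matching entries: 4.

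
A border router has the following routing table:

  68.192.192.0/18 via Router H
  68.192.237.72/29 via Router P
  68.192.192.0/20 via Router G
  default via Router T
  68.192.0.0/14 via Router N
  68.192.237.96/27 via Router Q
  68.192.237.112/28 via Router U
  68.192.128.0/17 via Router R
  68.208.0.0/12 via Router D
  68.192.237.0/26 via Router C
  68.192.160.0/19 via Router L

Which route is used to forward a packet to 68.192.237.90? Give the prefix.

68.192.192.0/18

Entries matching 68.192.237.90:
  0.0.0.0/0 (default, matches everything)
  68.192.0.0/14 (68.192.0.0 - 68.195.255.255)
  68.192.128.0/17 (68.192.128.0 - 68.192.255.255)
  68.192.192.0/18 (68.192.192.0 - 68.192.255.255)
Most specific is 68.192.192.0/18.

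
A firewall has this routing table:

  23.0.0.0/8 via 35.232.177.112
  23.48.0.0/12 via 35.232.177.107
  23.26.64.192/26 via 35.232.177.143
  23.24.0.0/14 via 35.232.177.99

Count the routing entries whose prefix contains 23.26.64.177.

Prefixes containing 23.26.64.177:
  23.0.0.0/8 (23.0.0.0 - 23.255.255.255)
  23.24.0.0/14 (23.24.0.0 - 23.27.255.255)
Total matching entries: 2.

2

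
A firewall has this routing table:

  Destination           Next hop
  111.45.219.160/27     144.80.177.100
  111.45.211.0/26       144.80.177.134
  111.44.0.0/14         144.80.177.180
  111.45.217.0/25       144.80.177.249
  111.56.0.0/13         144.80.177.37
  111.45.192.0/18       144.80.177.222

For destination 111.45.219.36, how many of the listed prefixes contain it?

2

Prefixes containing 111.45.219.36:
  111.44.0.0/14 (111.44.0.0 - 111.47.255.255)
  111.45.192.0/18 (111.45.192.0 - 111.45.255.255)
Total matching entries: 2.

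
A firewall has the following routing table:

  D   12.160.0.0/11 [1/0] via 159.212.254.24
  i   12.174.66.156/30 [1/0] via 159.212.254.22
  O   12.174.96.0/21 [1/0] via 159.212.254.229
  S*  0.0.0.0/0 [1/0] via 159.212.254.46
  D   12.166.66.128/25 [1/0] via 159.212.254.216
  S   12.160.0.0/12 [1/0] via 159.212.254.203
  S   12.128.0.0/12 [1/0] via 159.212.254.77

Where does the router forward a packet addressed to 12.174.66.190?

159.212.254.203

Routes whose prefix contains 12.174.66.190:
  0.0.0.0/0 (default, matches everything) -> 159.212.254.46
  12.160.0.0/11 (12.160.0.0 - 12.191.255.255) -> 159.212.254.24
  12.160.0.0/12 (12.160.0.0 - 12.175.255.255) -> 159.212.254.203
More-specific entries that do NOT match:
  12.174.66.156/30 (12.174.66.156 - 12.174.66.159) does not contain 12.174.66.190
  12.166.66.128/25 (12.166.66.128 - 12.166.66.255) does not contain 12.174.66.190
  12.174.96.0/21 (12.174.96.0 - 12.174.103.255) does not contain 12.174.66.190
Longest matching prefix is /12 -> next hop 159.212.254.203.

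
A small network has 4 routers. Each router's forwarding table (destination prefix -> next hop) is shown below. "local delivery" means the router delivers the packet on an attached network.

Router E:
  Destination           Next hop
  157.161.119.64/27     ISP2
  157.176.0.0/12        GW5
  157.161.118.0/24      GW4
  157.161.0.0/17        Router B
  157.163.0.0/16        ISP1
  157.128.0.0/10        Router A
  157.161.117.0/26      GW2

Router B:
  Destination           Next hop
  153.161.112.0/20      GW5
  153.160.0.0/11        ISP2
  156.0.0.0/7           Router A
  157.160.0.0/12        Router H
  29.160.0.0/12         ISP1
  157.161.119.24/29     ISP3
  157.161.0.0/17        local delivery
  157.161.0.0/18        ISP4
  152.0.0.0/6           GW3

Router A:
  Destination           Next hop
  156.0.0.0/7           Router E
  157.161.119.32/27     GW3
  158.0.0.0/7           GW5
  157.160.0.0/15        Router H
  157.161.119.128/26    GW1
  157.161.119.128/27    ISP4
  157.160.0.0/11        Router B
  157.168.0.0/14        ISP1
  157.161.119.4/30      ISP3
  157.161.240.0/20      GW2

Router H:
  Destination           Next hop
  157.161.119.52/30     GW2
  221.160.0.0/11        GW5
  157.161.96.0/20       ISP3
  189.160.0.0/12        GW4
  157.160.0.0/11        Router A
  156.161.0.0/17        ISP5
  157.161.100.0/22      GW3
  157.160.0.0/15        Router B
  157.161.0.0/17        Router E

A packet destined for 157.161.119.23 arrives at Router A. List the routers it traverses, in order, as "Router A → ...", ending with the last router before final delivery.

Router A → Router H → Router E → Router B

At Router A: longest match for 157.161.119.23 is 157.160.0.0/15 -> Router H
At Router H: longest match for 157.161.119.23 is 157.161.0.0/17 -> Router E
At Router E: longest match for 157.161.119.23 is 157.161.0.0/17 -> Router B
At Router B: longest match for 157.161.119.23 is 157.161.0.0/17 -> local delivery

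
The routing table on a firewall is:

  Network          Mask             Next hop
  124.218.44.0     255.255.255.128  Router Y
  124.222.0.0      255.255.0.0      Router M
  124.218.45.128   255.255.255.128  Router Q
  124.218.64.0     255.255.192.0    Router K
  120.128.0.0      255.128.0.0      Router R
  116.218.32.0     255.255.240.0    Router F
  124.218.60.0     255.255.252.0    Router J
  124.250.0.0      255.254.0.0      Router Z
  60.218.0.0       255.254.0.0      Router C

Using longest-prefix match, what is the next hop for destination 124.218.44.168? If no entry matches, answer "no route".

no route

No entry's prefix contains 124.218.44.168; there is no default route.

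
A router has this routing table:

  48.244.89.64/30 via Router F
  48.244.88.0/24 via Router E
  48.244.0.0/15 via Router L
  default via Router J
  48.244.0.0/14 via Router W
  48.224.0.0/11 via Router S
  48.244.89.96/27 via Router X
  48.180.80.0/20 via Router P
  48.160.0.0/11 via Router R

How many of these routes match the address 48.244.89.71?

Prefixes containing 48.244.89.71:
  0.0.0.0/0 (default, matches everything)
  48.224.0.0/11 (48.224.0.0 - 48.255.255.255)
  48.244.0.0/14 (48.244.0.0 - 48.247.255.255)
  48.244.0.0/15 (48.244.0.0 - 48.245.255.255)
Total matching entries: 4.

4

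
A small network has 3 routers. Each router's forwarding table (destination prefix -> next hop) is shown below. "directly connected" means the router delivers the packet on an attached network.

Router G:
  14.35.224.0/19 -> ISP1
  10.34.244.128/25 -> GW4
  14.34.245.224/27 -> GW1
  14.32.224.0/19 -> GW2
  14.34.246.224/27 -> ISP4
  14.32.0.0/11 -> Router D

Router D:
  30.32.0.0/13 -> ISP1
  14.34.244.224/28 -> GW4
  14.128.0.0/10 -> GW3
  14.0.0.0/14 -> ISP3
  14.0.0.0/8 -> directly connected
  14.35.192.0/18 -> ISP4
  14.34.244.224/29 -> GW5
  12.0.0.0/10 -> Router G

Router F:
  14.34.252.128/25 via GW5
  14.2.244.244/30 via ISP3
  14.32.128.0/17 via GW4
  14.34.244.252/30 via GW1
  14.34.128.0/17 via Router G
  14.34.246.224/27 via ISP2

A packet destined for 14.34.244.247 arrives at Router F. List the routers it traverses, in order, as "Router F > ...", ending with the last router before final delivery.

Router F > Router G > Router D

At Router F: longest match for 14.34.244.247 is 14.34.128.0/17 -> Router G
At Router G: longest match for 14.34.244.247 is 14.32.0.0/11 -> Router D
At Router D: longest match for 14.34.244.247 is 14.0.0.0/8 -> directly connected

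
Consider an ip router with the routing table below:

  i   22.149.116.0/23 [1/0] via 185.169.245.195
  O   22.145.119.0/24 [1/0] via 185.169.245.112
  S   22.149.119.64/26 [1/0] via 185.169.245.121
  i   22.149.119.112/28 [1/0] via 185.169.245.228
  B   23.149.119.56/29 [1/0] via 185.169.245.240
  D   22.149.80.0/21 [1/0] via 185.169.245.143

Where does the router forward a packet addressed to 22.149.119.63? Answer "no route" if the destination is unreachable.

no route

No entry's prefix contains 22.149.119.63; there is no default route.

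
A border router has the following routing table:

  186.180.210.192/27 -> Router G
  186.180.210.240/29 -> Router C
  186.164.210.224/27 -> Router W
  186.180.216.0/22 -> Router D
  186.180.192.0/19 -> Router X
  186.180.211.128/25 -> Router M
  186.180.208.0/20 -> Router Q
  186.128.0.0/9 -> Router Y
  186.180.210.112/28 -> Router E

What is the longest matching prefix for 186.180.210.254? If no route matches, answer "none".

186.180.208.0/20

Entries matching 186.180.210.254:
  186.128.0.0/9 (186.128.0.0 - 186.255.255.255)
  186.180.192.0/19 (186.180.192.0 - 186.180.223.255)
  186.180.208.0/20 (186.180.208.0 - 186.180.223.255)
Most specific is 186.180.208.0/20.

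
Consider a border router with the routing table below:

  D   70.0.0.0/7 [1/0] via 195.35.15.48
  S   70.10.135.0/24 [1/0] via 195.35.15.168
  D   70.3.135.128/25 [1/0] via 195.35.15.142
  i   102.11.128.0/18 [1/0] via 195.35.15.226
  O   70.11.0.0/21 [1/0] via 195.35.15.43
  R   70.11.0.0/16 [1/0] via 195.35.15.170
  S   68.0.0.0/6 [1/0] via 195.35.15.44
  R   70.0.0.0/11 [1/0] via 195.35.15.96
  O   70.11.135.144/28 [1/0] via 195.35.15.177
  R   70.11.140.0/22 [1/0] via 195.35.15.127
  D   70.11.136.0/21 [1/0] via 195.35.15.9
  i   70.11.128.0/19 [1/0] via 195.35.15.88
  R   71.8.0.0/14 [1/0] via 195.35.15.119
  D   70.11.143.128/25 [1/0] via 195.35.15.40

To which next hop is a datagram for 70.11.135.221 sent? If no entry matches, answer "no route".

Routes whose prefix contains 70.11.135.221:
  68.0.0.0/6 (68.0.0.0 - 71.255.255.255) -> 195.35.15.44
  70.0.0.0/7 (70.0.0.0 - 71.255.255.255) -> 195.35.15.48
  70.0.0.0/11 (70.0.0.0 - 70.31.255.255) -> 195.35.15.96
  70.11.0.0/16 (70.11.0.0 - 70.11.255.255) -> 195.35.15.170
  70.11.128.0/19 (70.11.128.0 - 70.11.159.255) -> 195.35.15.88
More-specific entries that do NOT match:
  70.11.135.144/28 (70.11.135.144 - 70.11.135.159) does not contain 70.11.135.221
  70.3.135.128/25 (70.3.135.128 - 70.3.135.255) does not contain 70.11.135.221
  70.11.143.128/25 (70.11.143.128 - 70.11.143.255) does not contain 70.11.135.221
  70.10.135.0/24 (70.10.135.0 - 70.10.135.255) does not contain 70.11.135.221
  70.11.140.0/22 (70.11.140.0 - 70.11.143.255) does not contain 70.11.135.221
  70.11.0.0/21 (70.11.0.0 - 70.11.7.255) does not contain 70.11.135.221
  70.11.136.0/21 (70.11.136.0 - 70.11.143.255) does not contain 70.11.135.221
Longest matching prefix is /19 -> next hop 195.35.15.88.

195.35.15.88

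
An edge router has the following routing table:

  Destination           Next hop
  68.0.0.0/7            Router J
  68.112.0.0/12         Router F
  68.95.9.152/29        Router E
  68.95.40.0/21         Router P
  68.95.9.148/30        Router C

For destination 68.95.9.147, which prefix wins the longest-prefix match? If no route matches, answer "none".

Entries matching 68.95.9.147:
  68.0.0.0/7 (68.0.0.0 - 69.255.255.255)
Most specific is 68.0.0.0/7.

68.0.0.0/7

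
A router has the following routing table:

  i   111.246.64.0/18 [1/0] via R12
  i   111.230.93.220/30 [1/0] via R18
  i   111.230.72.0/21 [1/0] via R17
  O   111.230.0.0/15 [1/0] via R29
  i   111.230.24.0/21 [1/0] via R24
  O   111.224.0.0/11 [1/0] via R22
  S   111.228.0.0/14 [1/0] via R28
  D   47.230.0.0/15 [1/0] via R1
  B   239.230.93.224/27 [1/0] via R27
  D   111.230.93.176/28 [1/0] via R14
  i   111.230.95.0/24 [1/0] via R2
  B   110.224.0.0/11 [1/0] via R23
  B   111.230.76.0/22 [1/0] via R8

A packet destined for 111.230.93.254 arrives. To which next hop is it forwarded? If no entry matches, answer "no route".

Routes whose prefix contains 111.230.93.254:
  111.224.0.0/11 (111.224.0.0 - 111.255.255.255) -> R22
  111.228.0.0/14 (111.228.0.0 - 111.231.255.255) -> R28
  111.230.0.0/15 (111.230.0.0 - 111.231.255.255) -> R29
More-specific entries that do NOT match:
  111.230.93.220/30 (111.230.93.220 - 111.230.93.223) does not contain 111.230.93.254
  111.230.93.176/28 (111.230.93.176 - 111.230.93.191) does not contain 111.230.93.254
  239.230.93.224/27 (239.230.93.224 - 239.230.93.255) does not contain 111.230.93.254
  111.230.95.0/24 (111.230.95.0 - 111.230.95.255) does not contain 111.230.93.254
  111.230.76.0/22 (111.230.76.0 - 111.230.79.255) does not contain 111.230.93.254
  111.230.72.0/21 (111.230.72.0 - 111.230.79.255) does not contain 111.230.93.254
  111.230.24.0/21 (111.230.24.0 - 111.230.31.255) does not contain 111.230.93.254
  111.246.64.0/18 (111.246.64.0 - 111.246.127.255) does not contain 111.230.93.254
Longest matching prefix is /15 -> next hop R29.

R29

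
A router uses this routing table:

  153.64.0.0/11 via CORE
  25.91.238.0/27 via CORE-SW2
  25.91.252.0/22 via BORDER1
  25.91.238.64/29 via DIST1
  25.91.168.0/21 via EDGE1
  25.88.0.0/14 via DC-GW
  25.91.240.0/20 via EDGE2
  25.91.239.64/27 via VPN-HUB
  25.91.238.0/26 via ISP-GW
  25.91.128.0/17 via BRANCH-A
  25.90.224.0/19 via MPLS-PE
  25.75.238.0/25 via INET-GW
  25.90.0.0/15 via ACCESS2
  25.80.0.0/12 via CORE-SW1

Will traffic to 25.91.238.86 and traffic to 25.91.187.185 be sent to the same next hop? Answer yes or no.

yes

25.91.238.86: longest match 25.91.128.0/17 -> BRANCH-A
25.91.187.185: longest match 25.91.128.0/17 -> BRANCH-A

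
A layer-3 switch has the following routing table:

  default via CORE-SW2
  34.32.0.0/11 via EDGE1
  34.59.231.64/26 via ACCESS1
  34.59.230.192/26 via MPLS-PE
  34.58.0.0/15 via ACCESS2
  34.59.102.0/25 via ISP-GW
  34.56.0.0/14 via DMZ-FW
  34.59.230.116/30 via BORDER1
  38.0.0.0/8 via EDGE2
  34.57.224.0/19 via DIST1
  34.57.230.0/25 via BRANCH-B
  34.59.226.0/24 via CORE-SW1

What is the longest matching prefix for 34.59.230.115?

34.58.0.0/15

Entries matching 34.59.230.115:
  0.0.0.0/0 (default, matches everything)
  34.32.0.0/11 (34.32.0.0 - 34.63.255.255)
  34.56.0.0/14 (34.56.0.0 - 34.59.255.255)
  34.58.0.0/15 (34.58.0.0 - 34.59.255.255)
Most specific is 34.58.0.0/15.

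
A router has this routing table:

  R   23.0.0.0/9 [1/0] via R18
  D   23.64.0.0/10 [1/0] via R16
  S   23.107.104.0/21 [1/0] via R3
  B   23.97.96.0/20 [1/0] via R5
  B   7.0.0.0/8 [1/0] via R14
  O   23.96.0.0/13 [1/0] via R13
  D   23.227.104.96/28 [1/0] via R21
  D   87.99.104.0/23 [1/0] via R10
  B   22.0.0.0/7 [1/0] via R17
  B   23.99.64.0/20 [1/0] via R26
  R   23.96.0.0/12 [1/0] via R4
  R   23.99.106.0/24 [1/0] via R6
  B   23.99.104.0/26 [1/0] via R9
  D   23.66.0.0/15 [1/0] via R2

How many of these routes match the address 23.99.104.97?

Prefixes containing 23.99.104.97:
  22.0.0.0/7 (22.0.0.0 - 23.255.255.255)
  23.0.0.0/9 (23.0.0.0 - 23.127.255.255)
  23.64.0.0/10 (23.64.0.0 - 23.127.255.255)
  23.96.0.0/12 (23.96.0.0 - 23.111.255.255)
  23.96.0.0/13 (23.96.0.0 - 23.103.255.255)
Total matching entries: 5.

5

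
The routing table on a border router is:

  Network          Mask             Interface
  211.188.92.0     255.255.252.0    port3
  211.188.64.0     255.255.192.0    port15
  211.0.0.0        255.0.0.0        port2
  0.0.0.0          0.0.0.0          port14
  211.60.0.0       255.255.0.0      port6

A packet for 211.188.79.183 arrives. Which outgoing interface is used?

Routes whose prefix contains 211.188.79.183:
  0.0.0.0/0 (default, matches everything) -> port14
  211.0.0.0/8 (211.0.0.0 - 211.255.255.255) -> port2
  211.188.64.0/18 (211.188.64.0 - 211.188.127.255) -> port15
More-specific entries that do NOT match:
  211.188.92.0/22 (211.188.92.0 - 211.188.95.255) does not contain 211.188.79.183
Longest matching prefix is /18 -> interface port15.

port15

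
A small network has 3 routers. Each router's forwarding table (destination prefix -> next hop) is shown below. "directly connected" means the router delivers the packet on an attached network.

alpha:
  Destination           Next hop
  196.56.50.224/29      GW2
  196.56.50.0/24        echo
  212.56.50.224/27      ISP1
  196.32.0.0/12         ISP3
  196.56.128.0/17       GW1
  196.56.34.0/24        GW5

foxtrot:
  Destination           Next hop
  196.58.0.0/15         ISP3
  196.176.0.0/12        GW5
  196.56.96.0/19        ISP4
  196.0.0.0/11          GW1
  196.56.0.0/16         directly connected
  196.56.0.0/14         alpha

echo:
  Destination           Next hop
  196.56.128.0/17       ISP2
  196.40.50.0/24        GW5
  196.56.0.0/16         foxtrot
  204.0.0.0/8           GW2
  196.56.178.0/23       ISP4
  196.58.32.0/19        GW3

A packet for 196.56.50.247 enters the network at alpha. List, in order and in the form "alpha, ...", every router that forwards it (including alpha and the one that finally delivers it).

alpha, echo, foxtrot

At alpha: longest match for 196.56.50.247 is 196.56.50.0/24 -> echo
At echo: longest match for 196.56.50.247 is 196.56.0.0/16 -> foxtrot
At foxtrot: longest match for 196.56.50.247 is 196.56.0.0/16 -> directly connected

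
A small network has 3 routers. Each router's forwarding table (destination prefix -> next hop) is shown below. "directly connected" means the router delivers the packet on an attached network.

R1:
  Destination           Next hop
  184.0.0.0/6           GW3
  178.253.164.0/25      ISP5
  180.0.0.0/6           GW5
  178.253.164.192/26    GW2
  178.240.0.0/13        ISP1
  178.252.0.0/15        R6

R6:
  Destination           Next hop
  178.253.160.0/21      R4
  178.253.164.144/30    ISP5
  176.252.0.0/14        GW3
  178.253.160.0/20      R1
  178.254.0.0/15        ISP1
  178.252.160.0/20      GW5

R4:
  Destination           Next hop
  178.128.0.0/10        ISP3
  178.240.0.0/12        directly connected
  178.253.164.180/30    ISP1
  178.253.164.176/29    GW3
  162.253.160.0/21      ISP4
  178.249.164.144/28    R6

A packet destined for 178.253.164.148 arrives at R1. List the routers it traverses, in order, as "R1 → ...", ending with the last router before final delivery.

R1 → R6 → R4

At R1: longest match for 178.253.164.148 is 178.252.0.0/15 -> R6
At R6: longest match for 178.253.164.148 is 178.253.160.0/21 -> R4
At R4: longest match for 178.253.164.148 is 178.240.0.0/12 -> directly connected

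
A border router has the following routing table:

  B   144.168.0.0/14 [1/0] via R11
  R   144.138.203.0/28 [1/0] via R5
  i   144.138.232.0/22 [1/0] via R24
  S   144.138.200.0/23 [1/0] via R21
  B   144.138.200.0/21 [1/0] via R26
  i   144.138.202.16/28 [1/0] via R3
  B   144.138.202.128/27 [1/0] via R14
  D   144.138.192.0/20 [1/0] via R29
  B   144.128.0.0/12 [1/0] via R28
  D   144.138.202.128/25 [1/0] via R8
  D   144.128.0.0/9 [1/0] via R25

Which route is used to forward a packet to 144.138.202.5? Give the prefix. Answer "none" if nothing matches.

Entries matching 144.138.202.5:
  144.128.0.0/9 (144.128.0.0 - 144.255.255.255)
  144.128.0.0/12 (144.128.0.0 - 144.143.255.255)
  144.138.192.0/20 (144.138.192.0 - 144.138.207.255)
  144.138.200.0/21 (144.138.200.0 - 144.138.207.255)
Most specific is 144.138.200.0/21.

144.138.200.0/21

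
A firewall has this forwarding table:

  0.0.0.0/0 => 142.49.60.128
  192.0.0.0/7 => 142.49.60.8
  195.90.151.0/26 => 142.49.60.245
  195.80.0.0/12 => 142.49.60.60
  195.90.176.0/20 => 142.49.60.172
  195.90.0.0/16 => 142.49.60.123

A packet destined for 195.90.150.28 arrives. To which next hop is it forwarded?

Routes whose prefix contains 195.90.150.28:
  0.0.0.0/0 (default, matches everything) -> 142.49.60.128
  195.80.0.0/12 (195.80.0.0 - 195.95.255.255) -> 142.49.60.60
  195.90.0.0/16 (195.90.0.0 - 195.90.255.255) -> 142.49.60.123
More-specific entries that do NOT match:
  195.90.151.0/26 (195.90.151.0 - 195.90.151.63) does not contain 195.90.150.28
  195.90.176.0/20 (195.90.176.0 - 195.90.191.255) does not contain 195.90.150.28
Longest matching prefix is /16 -> next hop 142.49.60.123.

142.49.60.123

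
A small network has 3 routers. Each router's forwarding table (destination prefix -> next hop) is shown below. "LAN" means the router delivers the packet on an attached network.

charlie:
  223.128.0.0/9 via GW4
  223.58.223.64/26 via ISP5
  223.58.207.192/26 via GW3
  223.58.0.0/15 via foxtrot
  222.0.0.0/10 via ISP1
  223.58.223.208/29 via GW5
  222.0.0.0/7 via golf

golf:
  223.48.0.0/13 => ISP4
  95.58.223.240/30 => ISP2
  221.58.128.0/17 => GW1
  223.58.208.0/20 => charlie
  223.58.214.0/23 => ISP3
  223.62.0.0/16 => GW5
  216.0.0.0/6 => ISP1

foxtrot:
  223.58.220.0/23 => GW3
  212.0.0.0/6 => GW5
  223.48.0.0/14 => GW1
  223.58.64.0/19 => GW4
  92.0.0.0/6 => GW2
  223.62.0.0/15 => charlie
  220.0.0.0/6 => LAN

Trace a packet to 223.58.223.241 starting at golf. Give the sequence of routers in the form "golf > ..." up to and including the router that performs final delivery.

At golf: longest match for 223.58.223.241 is 223.58.208.0/20 -> charlie
At charlie: longest match for 223.58.223.241 is 223.58.0.0/15 -> foxtrot
At foxtrot: longest match for 223.58.223.241 is 220.0.0.0/6 -> LAN

golf > charlie > foxtrot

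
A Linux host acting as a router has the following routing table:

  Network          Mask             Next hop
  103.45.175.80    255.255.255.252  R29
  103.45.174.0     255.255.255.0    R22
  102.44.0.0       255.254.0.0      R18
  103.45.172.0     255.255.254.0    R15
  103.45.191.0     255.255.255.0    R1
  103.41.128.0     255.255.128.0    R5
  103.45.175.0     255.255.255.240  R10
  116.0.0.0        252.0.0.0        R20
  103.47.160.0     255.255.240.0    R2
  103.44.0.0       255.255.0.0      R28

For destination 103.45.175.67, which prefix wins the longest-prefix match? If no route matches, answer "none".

103.45.175.67 is outside every listed prefix and there is no default route.

none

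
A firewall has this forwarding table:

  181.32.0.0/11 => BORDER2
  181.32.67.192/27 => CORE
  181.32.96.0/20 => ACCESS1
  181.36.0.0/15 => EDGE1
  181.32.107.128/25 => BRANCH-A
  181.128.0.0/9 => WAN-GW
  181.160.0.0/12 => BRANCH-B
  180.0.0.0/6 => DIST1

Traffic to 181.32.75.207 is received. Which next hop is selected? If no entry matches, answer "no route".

BORDER2

Routes whose prefix contains 181.32.75.207:
  180.0.0.0/6 (180.0.0.0 - 183.255.255.255) -> DIST1
  181.32.0.0/11 (181.32.0.0 - 181.63.255.255) -> BORDER2
More-specific entries that do NOT match:
  181.32.67.192/27 (181.32.67.192 - 181.32.67.223) does not contain 181.32.75.207
  181.32.107.128/25 (181.32.107.128 - 181.32.107.255) does not contain 181.32.75.207
  181.32.96.0/20 (181.32.96.0 - 181.32.111.255) does not contain 181.32.75.207
  181.36.0.0/15 (181.36.0.0 - 181.37.255.255) does not contain 181.32.75.207
  181.160.0.0/12 (181.160.0.0 - 181.175.255.255) does not contain 181.32.75.207
Longest matching prefix is /11 -> next hop BORDER2.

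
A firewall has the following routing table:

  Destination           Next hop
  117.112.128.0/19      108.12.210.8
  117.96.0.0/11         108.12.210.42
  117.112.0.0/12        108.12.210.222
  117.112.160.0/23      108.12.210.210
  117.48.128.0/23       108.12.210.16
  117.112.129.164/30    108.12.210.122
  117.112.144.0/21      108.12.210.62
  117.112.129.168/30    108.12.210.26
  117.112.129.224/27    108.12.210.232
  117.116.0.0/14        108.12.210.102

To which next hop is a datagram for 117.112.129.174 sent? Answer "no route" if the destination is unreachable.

Routes whose prefix contains 117.112.129.174:
  117.96.0.0/11 (117.96.0.0 - 117.127.255.255) -> 108.12.210.42
  117.112.0.0/12 (117.112.0.0 - 117.127.255.255) -> 108.12.210.222
  117.112.128.0/19 (117.112.128.0 - 117.112.159.255) -> 108.12.210.8
More-specific entries that do NOT match:
  117.112.129.164/30 (117.112.129.164 - 117.112.129.167) does not contain 117.112.129.174
  117.112.129.168/30 (117.112.129.168 - 117.112.129.171) does not contain 117.112.129.174
  117.112.129.224/27 (117.112.129.224 - 117.112.129.255) does not contain 117.112.129.174
  117.112.160.0/23 (117.112.160.0 - 117.112.161.255) does not contain 117.112.129.174
  117.48.128.0/23 (117.48.128.0 - 117.48.129.255) does not contain 117.112.129.174
  117.112.144.0/21 (117.112.144.0 - 117.112.151.255) does not contain 117.112.129.174
Longest matching prefix is /19 -> next hop 108.12.210.8.

108.12.210.8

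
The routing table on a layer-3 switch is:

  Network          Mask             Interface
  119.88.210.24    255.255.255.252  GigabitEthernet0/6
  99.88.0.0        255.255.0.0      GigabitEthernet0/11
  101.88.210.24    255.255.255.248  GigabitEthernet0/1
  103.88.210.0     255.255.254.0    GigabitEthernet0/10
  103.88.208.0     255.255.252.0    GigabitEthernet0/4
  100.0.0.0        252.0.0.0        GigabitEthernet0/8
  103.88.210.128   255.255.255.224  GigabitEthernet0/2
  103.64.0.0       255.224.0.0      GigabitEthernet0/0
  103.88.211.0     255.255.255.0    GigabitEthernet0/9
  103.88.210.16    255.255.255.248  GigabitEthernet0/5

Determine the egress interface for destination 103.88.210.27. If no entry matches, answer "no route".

GigabitEthernet0/10

Routes whose prefix contains 103.88.210.27:
  100.0.0.0/6 (100.0.0.0 - 103.255.255.255) -> GigabitEthernet0/8
  103.64.0.0/11 (103.64.0.0 - 103.95.255.255) -> GigabitEthernet0/0
  103.88.208.0/22 (103.88.208.0 - 103.88.211.255) -> GigabitEthernet0/4
  103.88.210.0/23 (103.88.210.0 - 103.88.211.255) -> GigabitEthernet0/10
More-specific entries that do NOT match:
  119.88.210.24/30 (119.88.210.24 - 119.88.210.27) does not contain 103.88.210.27
  101.88.210.24/29 (101.88.210.24 - 101.88.210.31) does not contain 103.88.210.27
  103.88.210.16/29 (103.88.210.16 - 103.88.210.23) does not contain 103.88.210.27
  103.88.210.128/27 (103.88.210.128 - 103.88.210.159) does not contain 103.88.210.27
  103.88.211.0/24 (103.88.211.0 - 103.88.211.255) does not contain 103.88.210.27
Longest matching prefix is /23 -> interface GigabitEthernet0/10.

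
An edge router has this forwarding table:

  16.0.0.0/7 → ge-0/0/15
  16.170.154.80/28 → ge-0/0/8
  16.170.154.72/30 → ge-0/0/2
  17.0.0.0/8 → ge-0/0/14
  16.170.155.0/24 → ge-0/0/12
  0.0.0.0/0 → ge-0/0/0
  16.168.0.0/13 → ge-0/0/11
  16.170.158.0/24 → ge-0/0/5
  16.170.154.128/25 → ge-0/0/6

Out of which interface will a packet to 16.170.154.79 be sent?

ge-0/0/11

Routes whose prefix contains 16.170.154.79:
  0.0.0.0/0 (default, matches everything) -> ge-0/0/0
  16.0.0.0/7 (16.0.0.0 - 17.255.255.255) -> ge-0/0/15
  16.168.0.0/13 (16.168.0.0 - 16.175.255.255) -> ge-0/0/11
More-specific entries that do NOT match:
  16.170.154.72/30 (16.170.154.72 - 16.170.154.75) does not contain 16.170.154.79
  16.170.154.80/28 (16.170.154.80 - 16.170.154.95) does not contain 16.170.154.79
  16.170.154.128/25 (16.170.154.128 - 16.170.154.255) does not contain 16.170.154.79
  16.170.155.0/24 (16.170.155.0 - 16.170.155.255) does not contain 16.170.154.79
  16.170.158.0/24 (16.170.158.0 - 16.170.158.255) does not contain 16.170.154.79
Longest matching prefix is /13 -> interface ge-0/0/11.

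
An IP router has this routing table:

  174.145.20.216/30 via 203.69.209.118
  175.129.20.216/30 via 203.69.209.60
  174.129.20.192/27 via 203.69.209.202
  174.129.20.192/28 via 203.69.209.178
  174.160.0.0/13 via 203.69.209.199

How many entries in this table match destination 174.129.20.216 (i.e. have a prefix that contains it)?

Prefixes containing 174.129.20.216:
  174.129.20.192/27 (174.129.20.192 - 174.129.20.223)
Total matching entries: 1.

1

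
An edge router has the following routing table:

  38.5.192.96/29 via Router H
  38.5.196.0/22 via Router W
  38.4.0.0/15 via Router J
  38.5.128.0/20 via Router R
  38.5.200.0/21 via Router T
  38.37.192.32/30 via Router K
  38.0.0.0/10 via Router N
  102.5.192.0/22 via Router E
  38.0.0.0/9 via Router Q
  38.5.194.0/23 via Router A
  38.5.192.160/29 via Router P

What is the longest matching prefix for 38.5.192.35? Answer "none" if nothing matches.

38.4.0.0/15

Entries matching 38.5.192.35:
  38.0.0.0/9 (38.0.0.0 - 38.127.255.255)
  38.0.0.0/10 (38.0.0.0 - 38.63.255.255)
  38.4.0.0/15 (38.4.0.0 - 38.5.255.255)
Most specific is 38.4.0.0/15.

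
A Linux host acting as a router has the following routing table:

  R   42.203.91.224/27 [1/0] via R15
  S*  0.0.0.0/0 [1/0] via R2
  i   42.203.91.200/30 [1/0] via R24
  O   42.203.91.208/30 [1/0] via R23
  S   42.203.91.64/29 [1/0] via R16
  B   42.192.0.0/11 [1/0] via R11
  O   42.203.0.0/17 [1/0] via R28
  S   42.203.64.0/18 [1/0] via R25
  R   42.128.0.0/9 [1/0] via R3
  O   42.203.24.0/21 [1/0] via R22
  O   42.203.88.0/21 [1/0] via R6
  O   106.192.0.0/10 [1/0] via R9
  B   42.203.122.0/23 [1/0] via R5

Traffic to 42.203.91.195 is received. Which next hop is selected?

Routes whose prefix contains 42.203.91.195:
  0.0.0.0/0 (default, matches everything) -> R2
  42.128.0.0/9 (42.128.0.0 - 42.255.255.255) -> R3
  42.192.0.0/11 (42.192.0.0 - 42.223.255.255) -> R11
  42.203.0.0/17 (42.203.0.0 - 42.203.127.255) -> R28
  42.203.64.0/18 (42.203.64.0 - 42.203.127.255) -> R25
  42.203.88.0/21 (42.203.88.0 - 42.203.95.255) -> R6
More-specific entries that do NOT match:
  42.203.91.200/30 (42.203.91.200 - 42.203.91.203) does not contain 42.203.91.195
  42.203.91.208/30 (42.203.91.208 - 42.203.91.211) does not contain 42.203.91.195
  42.203.91.64/29 (42.203.91.64 - 42.203.91.71) does not contain 42.203.91.195
  42.203.91.224/27 (42.203.91.224 - 42.203.91.255) does not contain 42.203.91.195
  42.203.122.0/23 (42.203.122.0 - 42.203.123.255) does not contain 42.203.91.195
Longest matching prefix is /21 -> next hop R6.

R6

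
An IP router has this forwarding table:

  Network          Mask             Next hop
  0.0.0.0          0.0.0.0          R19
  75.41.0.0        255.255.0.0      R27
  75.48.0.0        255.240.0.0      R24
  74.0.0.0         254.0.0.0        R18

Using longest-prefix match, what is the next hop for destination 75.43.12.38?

Routes whose prefix contains 75.43.12.38:
  0.0.0.0/0 (default, matches everything) -> R19
  74.0.0.0/7 (74.0.0.0 - 75.255.255.255) -> R18
More-specific entries that do NOT match:
  75.41.0.0/16 (75.41.0.0 - 75.41.255.255) does not contain 75.43.12.38
  75.48.0.0/12 (75.48.0.0 - 75.63.255.255) does not contain 75.43.12.38
Longest matching prefix is /7 -> next hop R18.

R18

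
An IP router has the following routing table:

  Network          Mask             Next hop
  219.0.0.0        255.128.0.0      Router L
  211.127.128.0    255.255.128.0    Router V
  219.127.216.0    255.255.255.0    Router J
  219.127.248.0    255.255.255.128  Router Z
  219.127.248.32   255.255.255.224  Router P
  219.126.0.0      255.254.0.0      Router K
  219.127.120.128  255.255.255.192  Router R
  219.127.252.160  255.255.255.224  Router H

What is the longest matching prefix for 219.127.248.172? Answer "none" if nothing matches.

Entries matching 219.127.248.172:
  219.0.0.0/9 (219.0.0.0 - 219.127.255.255)
  219.126.0.0/15 (219.126.0.0 - 219.127.255.255)
Most specific is 219.126.0.0/15.

219.126.0.0/15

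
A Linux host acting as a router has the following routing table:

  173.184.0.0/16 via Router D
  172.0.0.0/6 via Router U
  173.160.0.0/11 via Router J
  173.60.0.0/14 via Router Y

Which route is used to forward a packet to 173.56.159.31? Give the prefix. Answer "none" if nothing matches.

172.0.0.0/6

Entries matching 173.56.159.31:
  172.0.0.0/6 (172.0.0.0 - 175.255.255.255)
Most specific is 172.0.0.0/6.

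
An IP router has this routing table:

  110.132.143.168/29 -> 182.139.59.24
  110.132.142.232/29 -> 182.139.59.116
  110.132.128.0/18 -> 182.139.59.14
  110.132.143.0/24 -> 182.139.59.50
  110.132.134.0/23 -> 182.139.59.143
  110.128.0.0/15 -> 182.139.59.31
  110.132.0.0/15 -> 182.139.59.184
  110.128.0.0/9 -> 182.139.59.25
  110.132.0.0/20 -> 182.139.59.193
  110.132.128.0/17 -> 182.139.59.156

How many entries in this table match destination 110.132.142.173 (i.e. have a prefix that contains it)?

Prefixes containing 110.132.142.173:
  110.128.0.0/9 (110.128.0.0 - 110.255.255.255)
  110.132.0.0/15 (110.132.0.0 - 110.133.255.255)
  110.132.128.0/17 (110.132.128.0 - 110.132.255.255)
  110.132.128.0/18 (110.132.128.0 - 110.132.191.255)
Total matching entries: 4.

4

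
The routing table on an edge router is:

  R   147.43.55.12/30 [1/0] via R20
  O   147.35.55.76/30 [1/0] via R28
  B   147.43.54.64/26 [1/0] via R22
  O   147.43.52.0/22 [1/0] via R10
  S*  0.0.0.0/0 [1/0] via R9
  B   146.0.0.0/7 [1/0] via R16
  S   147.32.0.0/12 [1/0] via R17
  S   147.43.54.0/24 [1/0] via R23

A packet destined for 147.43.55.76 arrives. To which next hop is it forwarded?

Routes whose prefix contains 147.43.55.76:
  0.0.0.0/0 (default, matches everything) -> R9
  146.0.0.0/7 (146.0.0.0 - 147.255.255.255) -> R16
  147.32.0.0/12 (147.32.0.0 - 147.47.255.255) -> R17
  147.43.52.0/22 (147.43.52.0 - 147.43.55.255) -> R10
More-specific entries that do NOT match:
  147.43.55.12/30 (147.43.55.12 - 147.43.55.15) does not contain 147.43.55.76
  147.35.55.76/30 (147.35.55.76 - 147.35.55.79) does not contain 147.43.55.76
  147.43.54.64/26 (147.43.54.64 - 147.43.54.127) does not contain 147.43.55.76
  147.43.54.0/24 (147.43.54.0 - 147.43.54.255) does not contain 147.43.55.76
Longest matching prefix is /22 -> next hop R10.

R10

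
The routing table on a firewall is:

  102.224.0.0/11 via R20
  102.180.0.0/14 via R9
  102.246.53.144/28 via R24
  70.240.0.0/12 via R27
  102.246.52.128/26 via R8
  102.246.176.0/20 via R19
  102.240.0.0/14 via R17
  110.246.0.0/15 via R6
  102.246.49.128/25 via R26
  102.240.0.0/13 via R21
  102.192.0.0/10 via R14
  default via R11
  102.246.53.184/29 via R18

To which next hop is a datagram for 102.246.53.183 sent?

R21

Routes whose prefix contains 102.246.53.183:
  0.0.0.0/0 (default, matches everything) -> R11
  102.192.0.0/10 (102.192.0.0 - 102.255.255.255) -> R14
  102.224.0.0/11 (102.224.0.0 - 102.255.255.255) -> R20
  102.240.0.0/13 (102.240.0.0 - 102.247.255.255) -> R21
More-specific entries that do NOT match:
  102.246.53.184/29 (102.246.53.184 - 102.246.53.191) does not contain 102.246.53.183
  102.246.53.144/28 (102.246.53.144 - 102.246.53.159) does not contain 102.246.53.183
  102.246.52.128/26 (102.246.52.128 - 102.246.52.191) does not contain 102.246.53.183
  102.246.49.128/25 (102.246.49.128 - 102.246.49.255) does not contain 102.246.53.183
  102.246.176.0/20 (102.246.176.0 - 102.246.191.255) does not contain 102.246.53.183
  110.246.0.0/15 (110.246.0.0 - 110.247.255.255) does not contain 102.246.53.183
  102.180.0.0/14 (102.180.0.0 - 102.183.255.255) does not contain 102.246.53.183
  102.240.0.0/14 (102.240.0.0 - 102.243.255.255) does not contain 102.246.53.183
Longest matching prefix is /13 -> next hop R21.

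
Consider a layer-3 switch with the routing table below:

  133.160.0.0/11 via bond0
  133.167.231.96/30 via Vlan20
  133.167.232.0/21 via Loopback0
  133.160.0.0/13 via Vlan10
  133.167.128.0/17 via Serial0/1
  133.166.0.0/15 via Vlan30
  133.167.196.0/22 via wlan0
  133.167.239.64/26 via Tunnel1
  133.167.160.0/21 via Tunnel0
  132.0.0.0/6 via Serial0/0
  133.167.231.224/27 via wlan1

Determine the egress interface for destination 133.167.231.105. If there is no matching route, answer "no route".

Serial0/1

Routes whose prefix contains 133.167.231.105:
  132.0.0.0/6 (132.0.0.0 - 135.255.255.255) -> Serial0/0
  133.160.0.0/11 (133.160.0.0 - 133.191.255.255) -> bond0
  133.160.0.0/13 (133.160.0.0 - 133.167.255.255) -> Vlan10
  133.166.0.0/15 (133.166.0.0 - 133.167.255.255) -> Vlan30
  133.167.128.0/17 (133.167.128.0 - 133.167.255.255) -> Serial0/1
More-specific entries that do NOT match:
  133.167.231.96/30 (133.167.231.96 - 133.167.231.99) does not contain 133.167.231.105
  133.167.231.224/27 (133.167.231.224 - 133.167.231.255) does not contain 133.167.231.105
  133.167.239.64/26 (133.167.239.64 - 133.167.239.127) does not contain 133.167.231.105
  133.167.196.0/22 (133.167.196.0 - 133.167.199.255) does not contain 133.167.231.105
  133.167.232.0/21 (133.167.232.0 - 133.167.239.255) does not contain 133.167.231.105
  133.167.160.0/21 (133.167.160.0 - 133.167.167.255) does not contain 133.167.231.105
Longest matching prefix is /17 -> interface Serial0/1.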